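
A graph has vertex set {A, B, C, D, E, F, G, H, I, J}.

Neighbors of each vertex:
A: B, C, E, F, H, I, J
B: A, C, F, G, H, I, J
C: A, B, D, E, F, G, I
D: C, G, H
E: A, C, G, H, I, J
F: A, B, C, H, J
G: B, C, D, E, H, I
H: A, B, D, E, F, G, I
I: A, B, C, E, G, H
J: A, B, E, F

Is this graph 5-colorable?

The chromatic number is 4. B, G, H, I form a clique, so at least 4 colors are needed.
4 colors suffice: A=3, B=2, C=1, D=2, E=2, F=4, G=3, H=1, I=4, J=1.
Since 5 ≥ 4, a proper 5-coloring certainly exists.

Yes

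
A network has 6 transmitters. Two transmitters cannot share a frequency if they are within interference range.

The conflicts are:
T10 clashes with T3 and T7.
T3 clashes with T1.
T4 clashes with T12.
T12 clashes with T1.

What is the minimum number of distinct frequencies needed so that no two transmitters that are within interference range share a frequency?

T12 and T1 conflict, so at least 2 frequencies are needed.
2 frequencies suffice: frequency 1 → {T10, T4, T1}; frequency 2 → {T3, T12, T7}. No two conflicting transmitters share a frequency.

2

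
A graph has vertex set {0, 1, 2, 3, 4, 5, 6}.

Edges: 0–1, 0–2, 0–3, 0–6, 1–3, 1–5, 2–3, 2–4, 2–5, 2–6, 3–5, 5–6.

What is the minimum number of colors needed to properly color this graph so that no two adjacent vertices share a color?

0, 2, 3 are pairwise adjacent, so at least 3 colors are needed.
3 colors suffice: color a → {1, 2}; color b → {0, 4, 5}; color c → {3, 6}. Each edge has distinct colors on its endpoints.

3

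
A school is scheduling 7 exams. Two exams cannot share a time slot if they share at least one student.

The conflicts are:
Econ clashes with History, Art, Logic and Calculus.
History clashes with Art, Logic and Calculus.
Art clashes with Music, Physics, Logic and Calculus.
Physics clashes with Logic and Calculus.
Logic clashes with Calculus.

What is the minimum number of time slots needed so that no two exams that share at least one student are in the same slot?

5

Econ, History, Art, Logic, Calculus pairwise conflict, so at least 5 time slots are needed.
5 time slots suffice: Econ=4, History=5, Art=1, Music=2, Physics=4, Logic=3, Calculus=2. No two conflicting exams share a time slot.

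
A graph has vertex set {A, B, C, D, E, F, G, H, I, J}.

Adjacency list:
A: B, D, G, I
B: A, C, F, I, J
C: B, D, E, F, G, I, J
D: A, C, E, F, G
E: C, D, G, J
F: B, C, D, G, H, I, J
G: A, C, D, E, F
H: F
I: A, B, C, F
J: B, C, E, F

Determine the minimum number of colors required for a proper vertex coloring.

4

B, C, F, J form a clique, so at least 4 colors are needed.
A valid assignment using 4 colors: A=red, B=green, C=blue, D=yellow, E=red, F=red, G=green, H=blue, I=yellow, J=yellow. Each edge has distinct colors on its endpoints.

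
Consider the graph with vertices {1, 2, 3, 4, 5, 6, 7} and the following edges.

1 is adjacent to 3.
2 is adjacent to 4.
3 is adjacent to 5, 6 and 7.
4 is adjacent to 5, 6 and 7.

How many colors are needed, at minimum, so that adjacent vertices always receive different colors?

2

3 and 5 are adjacent, so at least 2 colors are needed.
2 colors suffice: 1=blue, 2=blue, 3=red, 4=red, 5=blue, 6=blue, 7=blue. No two adjacent vertices share a color.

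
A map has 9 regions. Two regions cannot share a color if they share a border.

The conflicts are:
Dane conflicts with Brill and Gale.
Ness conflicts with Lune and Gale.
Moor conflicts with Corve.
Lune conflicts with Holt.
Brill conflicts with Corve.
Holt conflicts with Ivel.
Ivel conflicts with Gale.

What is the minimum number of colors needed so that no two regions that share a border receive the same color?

The cycle Lune-Ness-Gale-Ivel-Holt-Lune has odd length 5, so it cannot be 2-colored; at least 3 colors are needed.
3 colors suffice: Dane=2, Ness=2, Moor=1, Lune=1, Brill=1, Holt=3, Corve=2, Ivel=2, Gale=1. No two conflicting regions share a color.

3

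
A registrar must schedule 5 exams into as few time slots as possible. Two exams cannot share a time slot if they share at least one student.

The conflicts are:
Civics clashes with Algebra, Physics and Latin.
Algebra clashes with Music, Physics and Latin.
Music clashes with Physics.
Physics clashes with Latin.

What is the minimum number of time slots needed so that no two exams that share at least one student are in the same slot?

4

Civics, Algebra, Physics, Latin are mutually in conflict, so at least 4 time slots are needed.
4 time slots suffice: time slot 1 → {Physics}; time slot 2 → {Algebra}; time slot 3 → {Music, Latin}; time slot 4 → {Civics}. Each listed conflict is separated.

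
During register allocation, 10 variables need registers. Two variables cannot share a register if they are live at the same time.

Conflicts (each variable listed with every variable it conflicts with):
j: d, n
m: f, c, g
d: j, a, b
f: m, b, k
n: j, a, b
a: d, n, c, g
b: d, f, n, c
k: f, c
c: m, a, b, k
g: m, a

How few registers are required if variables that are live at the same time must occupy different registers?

b and c conflict, so at least 2 registers are needed.
A valid assignment using 2 registers: j=2, m=2, d=1, f=1, n=1, a=2, b=2, k=2, c=1, g=1. Every pair that conflicts lands in different registers.

2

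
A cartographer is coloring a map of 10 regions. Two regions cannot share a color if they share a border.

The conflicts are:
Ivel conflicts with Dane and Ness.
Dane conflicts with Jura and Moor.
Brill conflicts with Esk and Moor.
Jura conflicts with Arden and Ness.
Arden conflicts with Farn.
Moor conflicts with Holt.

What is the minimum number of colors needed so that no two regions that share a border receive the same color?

2

Brill and Esk conflict, so at least 2 colors are needed.
A valid assignment using 2 colors: Ivel=1, Dane=2, Brill=2, Jura=1, Arden=2, Esk=1, Moor=1, Farn=1, Holt=2, Ness=2. No two conflicting regions share a color.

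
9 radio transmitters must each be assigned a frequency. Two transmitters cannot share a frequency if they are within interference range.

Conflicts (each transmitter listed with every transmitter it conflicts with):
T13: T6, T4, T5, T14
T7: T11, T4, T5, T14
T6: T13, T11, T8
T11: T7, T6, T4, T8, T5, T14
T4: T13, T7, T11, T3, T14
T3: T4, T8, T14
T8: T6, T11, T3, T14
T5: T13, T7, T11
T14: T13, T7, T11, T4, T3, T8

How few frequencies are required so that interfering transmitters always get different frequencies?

4

T7, T11, T4, T14 are mutually in conflict, so at least 4 frequencies are needed.
4 frequencies suffice: T13=1, T7=4, T6=2, T11=1, T4=3, T3=1, T8=3, T5=2, T14=2. Every pair that conflicts lands in different frequencies.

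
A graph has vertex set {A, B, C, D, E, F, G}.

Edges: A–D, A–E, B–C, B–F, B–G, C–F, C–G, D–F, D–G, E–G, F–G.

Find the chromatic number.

B, C, F, G are pairwise adjacent (a clique of size 4), so at least 4 colors are needed.
4 colors suffice: color red → {A, G}; color blue → {E, F}; color green → {C, D}; color yellow → {B}. Each edge has distinct colors on its endpoints.

4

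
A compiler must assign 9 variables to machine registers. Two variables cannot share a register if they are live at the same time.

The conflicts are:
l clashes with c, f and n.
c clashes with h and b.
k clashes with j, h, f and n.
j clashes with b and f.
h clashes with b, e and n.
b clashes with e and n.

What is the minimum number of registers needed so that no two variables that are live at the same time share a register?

3

k, j, f are mutually in conflict, so at least 3 registers are needed.
A valid assignment using 3 registers: l=1, c=3, k=1, j=2, h=2, b=1, e=3, f=3, n=3. Every pair that conflicts lands in different registers.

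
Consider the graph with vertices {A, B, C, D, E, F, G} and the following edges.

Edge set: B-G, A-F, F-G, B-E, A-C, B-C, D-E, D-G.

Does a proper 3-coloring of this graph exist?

Yes

The chromatic number is 3. The cycle B-C-A-F-G-B has odd length 5, so it cannot be 2-colored; at least 3 colors are needed.
One proper 3-coloring: A=1, B=1, C=2, D=1, E=2, F=3, G=2.
That is already a proper 3-coloring.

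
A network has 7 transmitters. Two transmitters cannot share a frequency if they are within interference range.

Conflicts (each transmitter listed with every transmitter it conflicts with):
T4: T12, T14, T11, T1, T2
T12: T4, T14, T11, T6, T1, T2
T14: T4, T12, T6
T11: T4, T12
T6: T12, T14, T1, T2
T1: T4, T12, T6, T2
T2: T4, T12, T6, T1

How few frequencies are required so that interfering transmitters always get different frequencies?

T12, T6, T1, T2 pairwise conflict, so at least 4 frequencies are needed.
A valid assignment using 4 frequencies: T4=2, T12=1, T14=3, T11=3, T6=2, T1=3, T2=4. Each listed conflict is separated.

4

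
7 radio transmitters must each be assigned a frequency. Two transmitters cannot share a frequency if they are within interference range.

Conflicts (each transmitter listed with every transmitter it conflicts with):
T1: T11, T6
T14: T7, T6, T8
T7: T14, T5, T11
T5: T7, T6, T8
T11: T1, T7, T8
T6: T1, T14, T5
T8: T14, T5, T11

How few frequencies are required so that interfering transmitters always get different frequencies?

The cycle T11-T8-T5-T6-T1-T11 has odd length 5, so it cannot be 2-colored; at least 3 frequencies are needed.
3 frequencies suffice: frequency 1 → {T14, T5, T11}; frequency 2 → {T7, T6, T8}; frequency 3 → {T1}. Each listed conflict is separated.

3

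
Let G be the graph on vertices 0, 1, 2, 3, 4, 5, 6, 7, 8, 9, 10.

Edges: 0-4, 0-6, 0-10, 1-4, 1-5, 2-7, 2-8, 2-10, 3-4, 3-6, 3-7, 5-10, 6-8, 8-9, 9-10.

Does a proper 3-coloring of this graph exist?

The chromatic number is 3. The cycle 6-3-7-2-8-6 has odd length 5, so it cannot be 2-colored; at least 3 colors are needed.
3 colors suffice: color red → {4, 6, 7, 10}; color blue → {0, 1, 2, 3, 9}; color green → {5, 8}.
That is already a proper 3-coloring.

Yes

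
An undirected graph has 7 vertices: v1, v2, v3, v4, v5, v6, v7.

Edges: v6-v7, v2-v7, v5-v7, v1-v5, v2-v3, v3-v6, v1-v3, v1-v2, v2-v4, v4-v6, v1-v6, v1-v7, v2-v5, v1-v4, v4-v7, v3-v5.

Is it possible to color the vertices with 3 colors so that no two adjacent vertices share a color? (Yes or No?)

No

v1, v2, v3, v5 form a clique, so at least 4 colors are needed.
So 3 colors are not enough.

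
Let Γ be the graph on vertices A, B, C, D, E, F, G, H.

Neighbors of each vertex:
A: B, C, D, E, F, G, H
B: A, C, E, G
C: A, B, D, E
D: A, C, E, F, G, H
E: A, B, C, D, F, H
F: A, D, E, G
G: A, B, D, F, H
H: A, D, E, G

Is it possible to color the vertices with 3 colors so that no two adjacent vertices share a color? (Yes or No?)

A, C, D, E form a clique, so at least 4 colors are needed.
So 3 colors are not enough.

No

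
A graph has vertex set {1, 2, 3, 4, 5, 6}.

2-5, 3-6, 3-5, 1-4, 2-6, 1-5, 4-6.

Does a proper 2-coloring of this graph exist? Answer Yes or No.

The cycle 1-4-6-3-5-1 has odd length 5, so it cannot be 2-colored; at least 3 colors are needed.
So 2 colors are not enough.

No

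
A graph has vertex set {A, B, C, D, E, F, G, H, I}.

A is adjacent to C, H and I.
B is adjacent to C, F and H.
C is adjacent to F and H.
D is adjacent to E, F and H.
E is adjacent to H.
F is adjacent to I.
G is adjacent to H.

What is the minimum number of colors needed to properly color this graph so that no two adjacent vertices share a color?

D, E, H are mutually adjacent, so at least 3 colors are needed.
A valid assignment using 3 colors: A=green, B=green, C=blue, D=blue, E=green, F=red, G=blue, H=red, I=blue. Each edge has distinct colors on its endpoints.

3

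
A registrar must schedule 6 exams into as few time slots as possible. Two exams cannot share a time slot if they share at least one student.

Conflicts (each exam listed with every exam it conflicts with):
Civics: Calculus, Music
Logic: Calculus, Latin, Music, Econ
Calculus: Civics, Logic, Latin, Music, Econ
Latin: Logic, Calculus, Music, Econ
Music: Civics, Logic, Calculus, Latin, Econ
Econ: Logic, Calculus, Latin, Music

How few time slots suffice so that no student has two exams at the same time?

5

Logic, Calculus, Latin, Music, Econ all conflict with each other, so at least 5 time slots are needed.
Using 5 time slots: Civics=3, Logic=5, Calculus=2, Latin=3, Music=1, Econ=4. Each listed conflict is separated.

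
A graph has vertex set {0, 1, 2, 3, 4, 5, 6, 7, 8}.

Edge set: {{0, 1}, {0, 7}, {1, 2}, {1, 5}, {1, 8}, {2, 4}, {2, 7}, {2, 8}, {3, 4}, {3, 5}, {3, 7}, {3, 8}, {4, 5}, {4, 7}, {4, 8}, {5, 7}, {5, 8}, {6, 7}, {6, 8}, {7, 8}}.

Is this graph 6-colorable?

Yes

The chromatic number is 5. 3, 4, 5, 7, 8 are mutually adjacent (a clique of size 5), so at least 5 colors are needed.
A valid assignment using 5 colors: 0=red, 1=blue, 2=green, 3=purple, 4=yellow, 5=green, 6=green, 7=blue, 8=red.
Since 6 ≥ 5, a proper 6-coloring certainly exists.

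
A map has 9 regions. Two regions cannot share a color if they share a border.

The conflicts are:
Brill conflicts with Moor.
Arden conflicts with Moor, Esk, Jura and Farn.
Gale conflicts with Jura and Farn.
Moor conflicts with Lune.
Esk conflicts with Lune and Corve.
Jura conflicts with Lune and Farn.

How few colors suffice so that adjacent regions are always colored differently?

3

Arden, Jura, Farn are mutually in conflict, so at least 3 colors are needed.
A valid assignment using 3 colors: Brill=1, Arden=1, Gale=1, Moor=2, Esk=2, Jura=2, Lune=1, Corve=1, Farn=3. Every pair that conflicts lands in different colors.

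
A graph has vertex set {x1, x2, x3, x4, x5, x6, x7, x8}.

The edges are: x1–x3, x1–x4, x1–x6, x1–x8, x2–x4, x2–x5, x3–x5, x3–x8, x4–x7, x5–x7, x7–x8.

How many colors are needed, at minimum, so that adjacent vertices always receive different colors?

3

x1, x3, x8 are mutually adjacent, so at least 3 colors are needed.
3 colors suffice: color 1 → {x1, x2, x7}; color 2 → {x3, x4, x6}; color 3 → {x5, x8}. Each edge has distinct colors on its endpoints.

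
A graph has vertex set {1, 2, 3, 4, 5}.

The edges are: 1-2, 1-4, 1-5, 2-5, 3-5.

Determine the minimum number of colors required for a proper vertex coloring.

1, 2, 5 form a triangle, so at least 3 colors are needed.
3 colors suffice: color red → {4, 5}; color blue → {1, 3}; color green → {2}. Each edge has distinct colors on its endpoints.

3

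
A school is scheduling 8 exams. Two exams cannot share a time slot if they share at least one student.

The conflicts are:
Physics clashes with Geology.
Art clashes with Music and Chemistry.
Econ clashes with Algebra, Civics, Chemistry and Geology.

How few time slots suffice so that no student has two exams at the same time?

2

Art and Music conflict, so at least 2 time slots are needed.
A valid assignment using 2 time slots: Physics=1, Art=1, Econ=1, Algebra=2, Civics=2, Music=2, Chemistry=2, Geology=2. Each listed conflict is separated.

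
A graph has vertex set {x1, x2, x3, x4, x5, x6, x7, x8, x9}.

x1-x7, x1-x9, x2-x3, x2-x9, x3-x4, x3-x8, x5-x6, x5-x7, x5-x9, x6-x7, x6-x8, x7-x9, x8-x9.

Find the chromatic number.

x5, x6, x7 are mutually adjacent, so at least 3 colors are needed.
A valid assignment using 3 colors: x1=green, x2=blue, x3=red, x4=blue, x5=green, x6=red, x7=blue, x8=blue, x9=red. No two adjacent vertices share a color.

3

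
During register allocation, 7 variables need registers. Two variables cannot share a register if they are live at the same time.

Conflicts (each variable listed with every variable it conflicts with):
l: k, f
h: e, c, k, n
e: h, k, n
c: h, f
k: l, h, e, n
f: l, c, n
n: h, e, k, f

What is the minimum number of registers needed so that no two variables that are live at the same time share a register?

h, e, k, n all conflict with each other, so at least 4 registers are needed.
Using 4 registers: l=1, h=2, e=4, c=1, k=3, f=2, n=1. No two conflicting variables share a register.

4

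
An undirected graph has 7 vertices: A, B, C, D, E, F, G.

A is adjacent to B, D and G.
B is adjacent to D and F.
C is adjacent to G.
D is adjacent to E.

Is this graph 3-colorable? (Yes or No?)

Yes

The chromatic number is 3. A, B, D are mutually adjacent, so at least 3 colors are needed.
A valid assignment using 3 colors: A=2, B=3, C=2, D=1, E=2, F=1, G=1.
That is already a proper 3-coloring.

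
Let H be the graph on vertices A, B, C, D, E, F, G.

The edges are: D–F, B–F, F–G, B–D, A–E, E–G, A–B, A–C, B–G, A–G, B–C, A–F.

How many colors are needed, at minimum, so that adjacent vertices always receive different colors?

4

A, B, F, G are pairwise adjacent (a clique of size 4), so at least 4 colors are needed.
4 colors suffice: color 1 → {B, E}; color 2 → {A, D}; color 3 → {C, F}; color 4 → {G}. Every edge joins two different colors.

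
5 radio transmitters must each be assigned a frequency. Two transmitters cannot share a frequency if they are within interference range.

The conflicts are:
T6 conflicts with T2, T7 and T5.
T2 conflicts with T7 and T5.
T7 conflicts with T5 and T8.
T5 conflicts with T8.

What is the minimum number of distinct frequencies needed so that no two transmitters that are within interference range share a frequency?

T6, T2, T7, T5 all conflict with each other, so at least 4 frequencies are needed.
4 frequencies suffice: T6=4, T2=3, T7=2, T5=1, T8=3. No two conflicting transmitters share a frequency.

4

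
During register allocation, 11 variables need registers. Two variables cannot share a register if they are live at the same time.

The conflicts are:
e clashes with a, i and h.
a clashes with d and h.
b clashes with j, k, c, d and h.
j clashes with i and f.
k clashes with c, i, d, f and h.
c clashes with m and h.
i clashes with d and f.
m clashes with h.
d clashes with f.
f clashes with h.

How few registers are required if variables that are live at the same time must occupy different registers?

b, k, c, h all conflict with each other, so at least 4 registers are needed.
4 registers suffice: register 1 → {i, h}; register 2 → {e, j, k, m}; register 3 → {a, b, f}; register 4 → {c, d}. No two conflicting variables share a register.

4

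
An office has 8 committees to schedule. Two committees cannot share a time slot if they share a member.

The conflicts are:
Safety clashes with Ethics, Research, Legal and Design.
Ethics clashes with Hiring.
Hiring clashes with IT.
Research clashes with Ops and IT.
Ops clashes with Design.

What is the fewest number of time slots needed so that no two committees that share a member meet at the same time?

3

The cycle Ethics-Hiring-IT-Research-Safety-Ethics has odd length 5, so it cannot be 2-colored; at least 3 time slots are needed.
A valid assignment using 3 time slots: Safety=1, Ethics=3, Hiring=2, Research=2, Ops=1, Legal=2, Design=2, IT=1. Every pair that conflicts lands in different time slots.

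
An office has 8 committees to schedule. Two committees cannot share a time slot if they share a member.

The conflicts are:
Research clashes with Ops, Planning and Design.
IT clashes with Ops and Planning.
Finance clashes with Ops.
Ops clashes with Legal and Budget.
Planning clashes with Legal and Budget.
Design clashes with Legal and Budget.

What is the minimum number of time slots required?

2

Research and Planning conflict, so at least 2 time slots are needed.
2 time slots suffice: time slot 1 → {Ops, Planning, Design}; time slot 2 → {Research, IT, Finance, Legal, Budget}. Each listed conflict is separated.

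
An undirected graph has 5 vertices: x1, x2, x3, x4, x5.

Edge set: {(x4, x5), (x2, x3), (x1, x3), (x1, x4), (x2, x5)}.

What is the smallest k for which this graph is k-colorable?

3

The cycle x3-x1-x4-x5-x2-x3 has odd length 5, so it cannot be 2-colored; at least 3 colors are needed.
A valid assignment using 3 colors: x1=2, x2=2, x3=1, x4=1, x5=3. Each edge has distinct colors on its endpoints.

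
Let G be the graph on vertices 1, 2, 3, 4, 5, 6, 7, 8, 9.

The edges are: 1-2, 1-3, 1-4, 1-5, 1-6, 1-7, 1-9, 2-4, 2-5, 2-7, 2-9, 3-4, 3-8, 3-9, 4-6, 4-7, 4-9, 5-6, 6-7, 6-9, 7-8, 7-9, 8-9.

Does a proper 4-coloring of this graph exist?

No

1, 4, 6, 7, 9 are pairwise adjacent (a clique of size 5), so at least 5 colors are needed.
So 4 colors are not enough.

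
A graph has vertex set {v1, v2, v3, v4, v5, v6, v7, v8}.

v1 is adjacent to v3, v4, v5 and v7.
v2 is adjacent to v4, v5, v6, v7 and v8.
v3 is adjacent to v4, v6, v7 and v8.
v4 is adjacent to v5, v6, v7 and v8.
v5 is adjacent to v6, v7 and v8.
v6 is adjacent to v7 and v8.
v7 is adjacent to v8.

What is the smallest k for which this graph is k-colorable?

v2, v4, v5, v6, v7, v8 form a clique, so at least 6 colors are needed.
6 colors suffice: color 1 → {v7}; color 2 → {v4}; color 3 → {v1, v8}; color 4 → {v6}; color 5 → {v3, v5}; color 6 → {v2}. Every edge joins two different colors.

6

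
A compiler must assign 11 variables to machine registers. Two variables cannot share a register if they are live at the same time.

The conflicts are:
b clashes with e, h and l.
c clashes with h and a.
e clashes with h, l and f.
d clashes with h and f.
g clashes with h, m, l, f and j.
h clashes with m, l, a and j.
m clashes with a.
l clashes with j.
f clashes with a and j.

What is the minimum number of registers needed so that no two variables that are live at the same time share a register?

4

b, e, h, l are mutually in conflict, so at least 4 registers are needed.
A valid assignment using 4 registers: b=4, c=3, e=3, d=2, g=3, h=1, m=4, l=2, f=1, a=2, j=4. Every pair that conflicts lands in different registers.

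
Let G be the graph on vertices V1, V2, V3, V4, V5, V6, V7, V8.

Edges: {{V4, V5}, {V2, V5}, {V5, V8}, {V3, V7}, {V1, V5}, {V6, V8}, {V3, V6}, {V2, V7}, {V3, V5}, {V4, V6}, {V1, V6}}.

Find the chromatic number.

V1 and V6 are adjacent, so at least 2 colors are needed.
2 colors suffice: color 1 → {V5, V6, V7}; color 2 → {V1, V2, V3, V4, V8}. Each edge has distinct colors on its endpoints.

2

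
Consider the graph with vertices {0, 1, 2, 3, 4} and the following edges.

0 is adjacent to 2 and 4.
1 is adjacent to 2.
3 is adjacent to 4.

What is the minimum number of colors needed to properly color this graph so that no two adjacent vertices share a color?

3 and 4 are adjacent, so at least 2 colors are needed.
2 colors suffice: color a → {2, 4}; color b → {0, 1, 3}. No two adjacent vertices share a color.

2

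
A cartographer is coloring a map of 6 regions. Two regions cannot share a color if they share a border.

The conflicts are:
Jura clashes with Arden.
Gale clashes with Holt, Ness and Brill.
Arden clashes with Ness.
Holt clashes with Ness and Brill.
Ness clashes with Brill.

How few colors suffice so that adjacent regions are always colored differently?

Gale, Holt, Ness, Brill pairwise conflict, so at least 4 colors are needed.
4 colors suffice: color 1 → {Jura, Ness}; color 2 → {Gale, Arden}; color 3 → {Holt}; color 4 → {Brill}. Each listed conflict is separated.

4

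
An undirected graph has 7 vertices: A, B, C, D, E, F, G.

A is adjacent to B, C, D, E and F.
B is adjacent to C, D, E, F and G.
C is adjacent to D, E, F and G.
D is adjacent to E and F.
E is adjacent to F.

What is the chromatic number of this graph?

6

A, B, C, D, E, F are pairwise adjacent (a clique of size 6), so at least 6 colors are needed.
6 colors suffice: color 1 → {C}; color 2 → {B}; color 3 → {A, G}; color 4 → {E}; color 5 → {D}; color 6 → {F}. Each edge has distinct colors on its endpoints.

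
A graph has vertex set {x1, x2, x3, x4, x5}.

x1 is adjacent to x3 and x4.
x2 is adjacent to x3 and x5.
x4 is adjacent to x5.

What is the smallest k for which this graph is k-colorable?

3

The cycle x1-x4-x5-x2-x3-x1 has odd length 5, so it cannot be 2-colored; at least 3 colors are needed.
3 colors suffice: x1=1, x2=2, x3=3, x4=2, x5=1. Each edge has distinct colors on its endpoints.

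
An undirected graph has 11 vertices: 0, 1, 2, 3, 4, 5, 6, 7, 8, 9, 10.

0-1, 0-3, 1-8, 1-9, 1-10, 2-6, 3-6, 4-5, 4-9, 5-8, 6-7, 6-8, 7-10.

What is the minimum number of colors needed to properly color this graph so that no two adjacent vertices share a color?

3

The cycle 1-0-3-6-8-1 has odd length 5, so it cannot be 2-colored; at least 3 colors are needed.
One proper 3-coloring: 0=c, 1=a, 2=b, 3=b, 4=a, 5=c, 6=a, 7=c, 8=b, 9=b, 10=b. Each edge has distinct colors on its endpoints.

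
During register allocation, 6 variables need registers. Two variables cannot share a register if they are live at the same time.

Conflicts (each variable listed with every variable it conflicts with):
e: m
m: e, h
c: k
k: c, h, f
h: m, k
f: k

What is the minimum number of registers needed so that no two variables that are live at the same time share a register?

k and h conflict, so at least 2 registers are needed.
2 registers suffice: register 1 → {m, k}; register 2 → {e, c, h, f}. Every pair that conflicts lands in different registers.

2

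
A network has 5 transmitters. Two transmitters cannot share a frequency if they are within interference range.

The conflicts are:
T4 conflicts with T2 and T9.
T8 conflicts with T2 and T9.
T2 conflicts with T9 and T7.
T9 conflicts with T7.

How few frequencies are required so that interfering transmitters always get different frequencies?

3

T4, T2, T9 are mutually in conflict, so at least 3 frequencies are needed.
3 frequencies suffice: frequency 1 → {T9}; frequency 2 → {T2}; frequency 3 → {T4, T8, T7}. No two conflicting transmitters share a frequency.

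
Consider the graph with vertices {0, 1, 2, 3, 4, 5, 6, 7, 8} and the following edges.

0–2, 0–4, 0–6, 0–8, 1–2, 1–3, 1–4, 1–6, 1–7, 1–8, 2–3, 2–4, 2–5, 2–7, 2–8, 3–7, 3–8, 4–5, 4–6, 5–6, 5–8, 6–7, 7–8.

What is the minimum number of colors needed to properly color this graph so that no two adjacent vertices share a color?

1, 2, 3, 7, 8 form a clique, so at least 5 colors are needed.
A valid assignment using 5 colors: 0=b, 1=b, 2=a, 3=e, 4=c, 5=b, 6=a, 7=d, 8=c. No two adjacent vertices share a color.

5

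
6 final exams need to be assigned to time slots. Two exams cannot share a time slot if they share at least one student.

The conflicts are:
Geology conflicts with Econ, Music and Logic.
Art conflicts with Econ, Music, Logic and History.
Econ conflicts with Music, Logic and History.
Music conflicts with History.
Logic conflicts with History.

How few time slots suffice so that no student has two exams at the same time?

Art, Econ, Logic, History are mutually in conflict, so at least 4 time slots are needed.
4 time slots suffice: Geology=2, Art=3, Econ=1, Music=4, Logic=4, History=2. No two conflicting exams share a time slot.

4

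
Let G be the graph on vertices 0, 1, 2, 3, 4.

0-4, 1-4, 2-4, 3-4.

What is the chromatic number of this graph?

2

1 and 4 are adjacent, so at least 2 colors are needed.
A valid assignment using 2 colors: 0=blue, 1=blue, 2=blue, 3=blue, 4=red. No two adjacent vertices share a color.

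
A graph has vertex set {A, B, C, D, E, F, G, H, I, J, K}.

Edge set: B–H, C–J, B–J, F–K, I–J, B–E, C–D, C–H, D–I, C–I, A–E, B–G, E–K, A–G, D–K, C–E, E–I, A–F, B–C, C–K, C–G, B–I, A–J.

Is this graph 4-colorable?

Yes

The chromatic number is 4. B, C, E, I are pairwise adjacent (a clique of size 4), so at least 4 colors are needed.
A valid assignment using 4 colors: A=red, B=blue, C=red, D=green, E=green, F=green, G=green, H=green, I=yellow, J=green, K=blue.
That is already a proper 4-coloring.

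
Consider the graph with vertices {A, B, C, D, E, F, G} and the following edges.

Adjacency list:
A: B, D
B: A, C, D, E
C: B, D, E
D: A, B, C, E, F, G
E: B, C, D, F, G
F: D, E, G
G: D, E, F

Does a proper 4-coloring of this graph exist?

The chromatic number is 4. D, E, F, G are mutually adjacent (a clique of size 4), so at least 4 colors are needed.
4 colors suffice: color red → {D}; color blue → {A, E}; color green → {B, F}; color yellow → {C, G}.
That is already a proper 4-coloring.

Yes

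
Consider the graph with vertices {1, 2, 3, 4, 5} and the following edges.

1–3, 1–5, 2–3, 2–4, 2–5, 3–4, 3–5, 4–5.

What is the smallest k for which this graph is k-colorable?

4

2, 3, 4, 5 are pairwise adjacent (a clique of size 4), so at least 4 colors are needed.
One proper 4-coloring: 1=c, 2=d, 3=b, 4=c, 5=a. Every edge joins two different colors.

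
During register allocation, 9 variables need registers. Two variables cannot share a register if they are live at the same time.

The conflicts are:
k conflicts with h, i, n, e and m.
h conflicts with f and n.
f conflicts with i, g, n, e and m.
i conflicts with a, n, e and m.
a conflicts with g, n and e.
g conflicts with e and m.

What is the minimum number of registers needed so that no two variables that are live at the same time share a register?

k, i, e are mutually in conflict, so at least 3 registers are needed.
A valid assignment using 3 registers: k=1, h=2, f=1, i=2, a=1, g=2, n=3, e=3, m=3. No two conflicting variables share a register.

3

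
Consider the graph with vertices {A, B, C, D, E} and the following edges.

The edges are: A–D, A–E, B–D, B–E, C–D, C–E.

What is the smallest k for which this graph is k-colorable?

B and E are adjacent, so at least 2 colors are needed.
2 colors suffice: color red → {D, E}; color blue → {A, B, C}. Each edge has distinct colors on its endpoints.

2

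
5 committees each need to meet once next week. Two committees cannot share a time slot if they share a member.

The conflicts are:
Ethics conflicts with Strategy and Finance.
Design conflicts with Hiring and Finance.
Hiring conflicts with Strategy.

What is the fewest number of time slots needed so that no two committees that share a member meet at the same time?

The cycle Design-Finance-Ethics-Strategy-Hiring-Design has odd length 5, so it cannot be 2-colored; at least 3 time slots are needed.
3 time slots suffice: time slot 1 → {Ethics, Design}; time slot 2 → {Hiring, Finance}; time slot 3 → {Strategy}. No two conflicting committees share a time slot.

3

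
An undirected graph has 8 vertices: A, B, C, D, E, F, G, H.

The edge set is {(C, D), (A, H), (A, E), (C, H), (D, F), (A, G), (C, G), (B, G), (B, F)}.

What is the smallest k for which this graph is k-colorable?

The cycle F-D-C-G-B-F has odd length 5, so it cannot be 2-colored; at least 3 colors are needed.
One proper 3-coloring: A=1, B=3, C=1, D=2, E=2, F=1, G=2, H=2. Every edge joins two different colors.

3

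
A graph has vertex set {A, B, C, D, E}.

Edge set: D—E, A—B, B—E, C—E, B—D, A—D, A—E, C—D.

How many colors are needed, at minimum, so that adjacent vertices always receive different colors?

A, B, D, E are mutually adjacent (a clique of size 4), so at least 4 colors are needed.
4 colors suffice: A=4, B=3, C=3, D=1, E=2. Every edge joins two different colors.

4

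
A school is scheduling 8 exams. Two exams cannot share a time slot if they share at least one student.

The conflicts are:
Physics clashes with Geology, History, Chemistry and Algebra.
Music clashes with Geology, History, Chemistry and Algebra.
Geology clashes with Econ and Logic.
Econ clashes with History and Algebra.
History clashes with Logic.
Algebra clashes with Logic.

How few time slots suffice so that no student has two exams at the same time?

2

Music and Geology conflict, so at least 2 time slots are needed.
2 time slots suffice: Physics=2, Music=2, Geology=1, Econ=2, History=1, Chemistry=1, Algebra=1, Logic=2. Every pair that conflicts lands in different time slots.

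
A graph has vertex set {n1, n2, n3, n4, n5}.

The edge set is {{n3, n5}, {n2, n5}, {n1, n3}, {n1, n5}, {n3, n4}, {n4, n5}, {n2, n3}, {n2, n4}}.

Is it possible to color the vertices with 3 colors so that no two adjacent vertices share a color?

n2, n3, n4, n5 are mutually adjacent (a clique of size 4), so at least 4 colors are needed.
So 3 colors are not enough.

No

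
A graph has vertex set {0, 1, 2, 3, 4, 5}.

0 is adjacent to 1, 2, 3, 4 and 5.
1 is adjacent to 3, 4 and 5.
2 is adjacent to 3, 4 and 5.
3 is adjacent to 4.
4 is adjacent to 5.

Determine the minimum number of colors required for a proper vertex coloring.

4

0, 2, 4, 5 are pairwise adjacent (a clique of size 4), so at least 4 colors are needed.
4 colors suffice: color red → {0}; color blue → {4}; color green → {3, 5}; color yellow → {1, 2}. Every edge joins two different colors.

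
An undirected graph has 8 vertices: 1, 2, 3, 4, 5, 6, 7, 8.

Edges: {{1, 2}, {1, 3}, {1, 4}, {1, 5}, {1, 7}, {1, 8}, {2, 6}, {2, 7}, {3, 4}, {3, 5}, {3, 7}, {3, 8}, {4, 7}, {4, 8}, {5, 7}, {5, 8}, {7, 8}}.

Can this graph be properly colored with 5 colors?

Yes

The chromatic number is 5. 1, 3, 4, 7, 8 are mutually adjacent (a clique of size 5), so at least 5 colors are needed.
One proper 5-coloring: 1=blue, 2=green, 3=yellow, 4=purple, 5=purple, 6=red, 7=red, 8=green.
That is already a proper 5-coloring.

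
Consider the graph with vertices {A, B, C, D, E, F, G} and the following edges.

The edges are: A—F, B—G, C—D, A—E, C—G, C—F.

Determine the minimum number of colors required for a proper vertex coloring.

C and F are adjacent, so at least 2 colors are needed.
2 colors suffice: color red → {A, B, C}; color blue → {D, E, F, G}. No two adjacent vertices share a color.

2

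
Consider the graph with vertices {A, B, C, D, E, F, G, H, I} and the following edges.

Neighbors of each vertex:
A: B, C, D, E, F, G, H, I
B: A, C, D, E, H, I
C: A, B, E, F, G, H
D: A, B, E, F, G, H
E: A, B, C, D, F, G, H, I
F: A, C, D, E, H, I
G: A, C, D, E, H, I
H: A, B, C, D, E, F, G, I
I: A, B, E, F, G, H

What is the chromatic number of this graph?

A, E, F, H, I are pairwise adjacent (a clique of size 5), so at least 5 colors are needed.
5 colors suffice: color 1 → {H}; color 2 → {A}; color 3 → {E}; color 4 → {B, F, G}; color 5 → {C, D, I}. No two adjacent vertices share a color.

5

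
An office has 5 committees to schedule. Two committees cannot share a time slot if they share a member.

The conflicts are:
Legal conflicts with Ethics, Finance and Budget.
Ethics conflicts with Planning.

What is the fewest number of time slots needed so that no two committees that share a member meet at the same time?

2

Legal and Ethics conflict, so at least 2 time slots are needed.
2 time slots suffice: time slot 1 → {Legal, Planning}; time slot 2 → {Ethics, Finance, Budget}. Each listed conflict is separated.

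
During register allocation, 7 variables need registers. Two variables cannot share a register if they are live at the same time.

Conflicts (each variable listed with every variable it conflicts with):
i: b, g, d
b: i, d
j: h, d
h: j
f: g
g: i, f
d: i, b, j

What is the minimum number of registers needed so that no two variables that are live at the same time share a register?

i, b, d all conflict with each other, so at least 3 registers are needed.
3 registers suffice: register 1 → {i, j, f}; register 2 → {h, g, d}; register 3 → {b}. Each listed conflict is separated.

3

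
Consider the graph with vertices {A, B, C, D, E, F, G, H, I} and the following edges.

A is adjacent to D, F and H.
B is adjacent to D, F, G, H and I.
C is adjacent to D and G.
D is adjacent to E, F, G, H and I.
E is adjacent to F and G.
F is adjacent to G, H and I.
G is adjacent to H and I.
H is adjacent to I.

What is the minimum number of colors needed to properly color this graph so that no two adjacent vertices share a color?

6

B, D, F, G, H, I form a clique, so at least 6 colors are needed.
6 colors suffice: color 1 → {D}; color 2 → {A, G}; color 3 → {C, F}; color 4 → {E, H}; color 5 → {I}; color 6 → {B}. Each edge has distinct colors on its endpoints.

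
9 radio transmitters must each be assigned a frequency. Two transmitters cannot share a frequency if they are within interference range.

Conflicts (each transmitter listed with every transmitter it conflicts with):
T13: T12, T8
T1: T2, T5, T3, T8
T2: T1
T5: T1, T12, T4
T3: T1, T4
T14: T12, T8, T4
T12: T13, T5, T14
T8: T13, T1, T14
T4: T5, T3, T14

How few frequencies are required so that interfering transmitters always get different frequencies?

The cycle T8-T13-T12-T5-T1-T8 has odd length 5, so it cannot be 2-colored; at least 3 frequencies are needed.
Using 3 frequencies: T13=2, T1=1, T2=2, T5=2, T3=2, T14=2, T12=1, T8=3, T4=1. Each listed conflict is separated.

3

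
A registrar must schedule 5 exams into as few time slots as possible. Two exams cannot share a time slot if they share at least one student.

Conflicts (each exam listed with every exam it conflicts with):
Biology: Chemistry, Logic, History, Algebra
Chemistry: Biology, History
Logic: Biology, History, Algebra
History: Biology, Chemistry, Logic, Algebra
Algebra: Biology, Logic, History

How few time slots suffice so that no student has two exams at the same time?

4

Biology, Logic, History, Algebra all conflict with each other, so at least 4 time slots are needed.
Using 4 time slots: Biology=1, Chemistry=3, Logic=3, History=2, Algebra=4. No two conflicting exams share a time slot.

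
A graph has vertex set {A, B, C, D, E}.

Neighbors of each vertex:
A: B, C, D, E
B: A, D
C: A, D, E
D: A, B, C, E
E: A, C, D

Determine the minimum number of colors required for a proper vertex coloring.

4

A, C, D, E form a clique, so at least 4 colors are needed.
4 colors suffice: color red → {A}; color blue → {D}; color green → {B, C}; color yellow → {E}. No two adjacent vertices share a color.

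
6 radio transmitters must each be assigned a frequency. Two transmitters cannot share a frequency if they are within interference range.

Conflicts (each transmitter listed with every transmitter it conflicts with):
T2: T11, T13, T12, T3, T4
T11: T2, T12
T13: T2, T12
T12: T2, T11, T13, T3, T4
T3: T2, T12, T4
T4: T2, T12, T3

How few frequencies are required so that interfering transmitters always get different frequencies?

T2, T12, T3, T4 all conflict with each other, so at least 4 frequencies are needed.
A valid assignment using 4 frequencies: T2=1, T11=3, T13=3, T12=2, T3=4, T4=3. Each listed conflict is separated.

4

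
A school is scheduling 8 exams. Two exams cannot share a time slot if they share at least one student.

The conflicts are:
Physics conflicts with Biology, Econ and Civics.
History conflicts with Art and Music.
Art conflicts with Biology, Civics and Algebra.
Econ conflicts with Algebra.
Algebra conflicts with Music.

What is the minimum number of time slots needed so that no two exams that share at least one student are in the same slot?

3

The cycle Civics-Art-Algebra-Econ-Physics-Civics has odd length 5, so it cannot be 2-colored; at least 3 time slots are needed.
3 time slots suffice: time slot 1 → {Physics, Art, Music}; time slot 2 → {History, Biology, Civics, Algebra}; time slot 3 → {Econ}. No two conflicting exams share a time slot.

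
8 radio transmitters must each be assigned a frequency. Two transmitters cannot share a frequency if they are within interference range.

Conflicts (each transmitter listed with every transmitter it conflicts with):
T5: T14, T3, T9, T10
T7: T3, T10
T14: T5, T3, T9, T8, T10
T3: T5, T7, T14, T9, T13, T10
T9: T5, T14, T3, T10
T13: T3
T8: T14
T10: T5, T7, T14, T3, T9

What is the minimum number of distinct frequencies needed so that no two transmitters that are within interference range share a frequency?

5

T5, T14, T3, T9, T10 all conflict with each other, so at least 5 frequencies are needed.
5 frequencies suffice: frequency 1 → {T3, T8}; frequency 2 → {T7, T14, T13}; frequency 3 → {T10}; frequency 4 → {T9}; frequency 5 → {T5}. Each listed conflict is separated.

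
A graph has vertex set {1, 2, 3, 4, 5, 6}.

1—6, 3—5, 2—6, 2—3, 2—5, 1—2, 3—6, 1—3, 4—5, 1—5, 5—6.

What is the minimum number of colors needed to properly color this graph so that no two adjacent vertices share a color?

5

1, 2, 3, 5, 6 are mutually adjacent (a clique of size 5), so at least 5 colors are needed.
One proper 5-coloring: 1=purple, 2=blue, 3=yellow, 4=blue, 5=red, 6=green. Each edge has distinct colors on its endpoints.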